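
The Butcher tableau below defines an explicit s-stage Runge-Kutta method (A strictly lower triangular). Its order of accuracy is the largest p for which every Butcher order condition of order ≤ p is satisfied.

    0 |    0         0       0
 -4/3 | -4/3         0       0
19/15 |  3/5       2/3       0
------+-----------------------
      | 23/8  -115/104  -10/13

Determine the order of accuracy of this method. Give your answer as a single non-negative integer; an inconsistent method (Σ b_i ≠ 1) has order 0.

b = (23/8, -115/104, -10/13)
c = (0, -4/3, 19/15)
Ac = (0, 0, -8/9)
Σ b_i: 23/8·1 + (-115/104)·1 + (-10/13)·1 = 1 ✓
b·c: (-115/104)·(-4/3) + (-10/13)·19/15 = 1/2 ✓
b·c²: (-115/104)·16/9 + (-10/13)·361/225 = -16/5 ≠ 1/3 ⇒ order 2.
b·Ac: (-10/13)·(-8/9) = 80/117 ≠ 1/6

2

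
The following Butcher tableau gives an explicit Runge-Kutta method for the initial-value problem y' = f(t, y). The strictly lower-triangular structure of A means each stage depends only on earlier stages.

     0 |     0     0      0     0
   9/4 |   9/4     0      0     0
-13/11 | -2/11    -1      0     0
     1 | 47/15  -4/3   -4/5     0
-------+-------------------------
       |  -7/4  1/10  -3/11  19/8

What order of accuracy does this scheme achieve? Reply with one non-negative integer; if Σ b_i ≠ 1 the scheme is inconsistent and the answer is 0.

0

b = (-7/4, 1/10, -3/11, 19/8)
c = (0, 9/4, -13/11, 1)
Ac = (0, 0, -9/4, -113/55)
Σ b_i: (-7/4)·1 + 1/10·1 + (-3/11)·1 + 19/8·1 = 199/440 ≠ 1 ⇒ order 0.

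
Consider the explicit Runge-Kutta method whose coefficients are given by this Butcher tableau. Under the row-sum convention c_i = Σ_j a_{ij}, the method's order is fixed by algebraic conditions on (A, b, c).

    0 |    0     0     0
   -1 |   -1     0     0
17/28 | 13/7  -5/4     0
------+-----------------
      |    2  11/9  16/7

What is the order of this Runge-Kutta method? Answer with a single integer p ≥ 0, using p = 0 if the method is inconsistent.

0

b = (2, 11/9, 16/7)
c = (0, -1, 17/28)
Ac = (0, 0, 5/4)
Σ b_i: 2·1 + 11/9·1 + 16/7·1 = 347/63 ≠ 1 ⇒ order 0.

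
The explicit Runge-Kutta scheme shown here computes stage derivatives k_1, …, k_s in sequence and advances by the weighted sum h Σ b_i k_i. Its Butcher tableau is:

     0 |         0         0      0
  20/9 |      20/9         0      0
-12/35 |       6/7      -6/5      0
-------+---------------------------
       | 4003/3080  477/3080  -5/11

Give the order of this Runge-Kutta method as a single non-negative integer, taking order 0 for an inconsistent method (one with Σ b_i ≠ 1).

b = (4003/3080, 477/3080, -5/11)
c = (0, 20/9, -12/35)
Ac = (0, 0, -8/3)
Σ b_i: 4003/3080·1 + 477/3080·1 + (-5/11)·1 = 1 ✓
b·c: 477/3080·20/9 + (-5/11)·(-12/35) = 1/2 ✓
b·c²: 477/3080·400/81 + (-5/11)·144/1225 = 17254/24255 ≠ 1/3 ⇒ order 2.
b·Ac: (-5/11)·(-8/3) = 40/33 ≠ 1/6

2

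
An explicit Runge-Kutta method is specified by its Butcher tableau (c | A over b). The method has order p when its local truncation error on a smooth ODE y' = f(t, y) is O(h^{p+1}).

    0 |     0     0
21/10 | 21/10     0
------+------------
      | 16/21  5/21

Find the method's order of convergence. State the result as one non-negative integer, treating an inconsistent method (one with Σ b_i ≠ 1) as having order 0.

b = (16/21, 5/21)
c = (0, 21/10)
Σ b_i: 16/21·1 + 5/21·1 = 1 ✓
b·c: 5/21·21/10 = 1/2 ✓; 2 stages ⇒ order 2.

2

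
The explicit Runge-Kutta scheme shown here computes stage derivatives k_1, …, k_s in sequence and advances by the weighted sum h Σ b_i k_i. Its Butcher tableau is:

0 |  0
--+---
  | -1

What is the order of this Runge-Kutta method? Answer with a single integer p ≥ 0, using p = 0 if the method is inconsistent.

0

b = (-1)
c = (0)
Σ b_i: (-1)·1 = -1 ≠ 1 ⇒ order 0.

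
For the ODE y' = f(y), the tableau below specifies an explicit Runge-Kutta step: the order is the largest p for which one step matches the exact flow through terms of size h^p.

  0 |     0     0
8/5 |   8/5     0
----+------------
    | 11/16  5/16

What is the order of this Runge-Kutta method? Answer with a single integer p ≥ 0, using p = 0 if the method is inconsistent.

b = (11/16, 5/16)
c = (0, 8/5)
Σ b_i: 11/16·1 + 5/16·1 = 1 ✓
b·c: 5/16·8/5 = 1/2 ✓; 2 stages ⇒ order 2.

2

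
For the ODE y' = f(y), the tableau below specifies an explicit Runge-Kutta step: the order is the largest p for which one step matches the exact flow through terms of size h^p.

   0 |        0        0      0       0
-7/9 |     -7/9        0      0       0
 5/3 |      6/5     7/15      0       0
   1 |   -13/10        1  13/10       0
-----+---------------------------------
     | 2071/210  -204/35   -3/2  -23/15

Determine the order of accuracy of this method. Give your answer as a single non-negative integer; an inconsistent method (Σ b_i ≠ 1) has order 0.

2

b = (2071/210, -204/35, -3/2, -23/15)
c = (0, -7/9, 5/3, 1)
Ac = (0, 0, -49/135, 25/18)
Σ b_i: 2071/210·1 + (-204/35)·1 + (-3/2)·1 + (-23/15)·1 = 1 ✓
b·c: (-204/35)·(-7/9) + (-3/2)·5/3 + (-23/15)·1 = 1/2 ✓
b·c²: (-204/35)·49/81 + (-3/2)·25/9 + (-23/15)·1 = -2491/270 ≠ 1/3 ⇒ order 2.
b·Ac: (-3/2)·(-49/135) + (-23/15)·25/18 = -214/135 ≠ 1/6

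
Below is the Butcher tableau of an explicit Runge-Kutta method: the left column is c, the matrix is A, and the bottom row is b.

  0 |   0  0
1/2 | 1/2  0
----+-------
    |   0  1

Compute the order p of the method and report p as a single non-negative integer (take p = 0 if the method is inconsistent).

b = (0, 1)
c = (0, 1/2)
Σ b_i: 1·1 = 1 ✓
b·c: 1·1/2 = 1/2 ✓; 2 stages ⇒ order 2.

2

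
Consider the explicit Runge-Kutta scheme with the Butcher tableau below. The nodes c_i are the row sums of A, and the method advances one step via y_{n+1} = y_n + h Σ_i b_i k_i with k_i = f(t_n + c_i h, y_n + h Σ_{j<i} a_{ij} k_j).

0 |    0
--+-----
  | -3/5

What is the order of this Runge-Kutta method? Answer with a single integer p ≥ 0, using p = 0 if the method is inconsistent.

b = (-3/5)
c = (0)
Σ b_i: (-3/5)·1 = -3/5 ≠ 1 ⇒ order 0.

0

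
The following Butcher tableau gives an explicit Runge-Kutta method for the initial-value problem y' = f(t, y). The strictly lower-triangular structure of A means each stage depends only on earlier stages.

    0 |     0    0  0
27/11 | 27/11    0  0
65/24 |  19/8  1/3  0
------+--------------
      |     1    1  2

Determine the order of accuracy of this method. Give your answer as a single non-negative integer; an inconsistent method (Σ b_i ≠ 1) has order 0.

b = (1, 1, 2)
c = (0, 27/11, 65/24)
Ac = (0, 0, 9/11)
Σ b_i: 1·1 + 1·1 + 2·1 = 4 ≠ 1 ⇒ order 0.

0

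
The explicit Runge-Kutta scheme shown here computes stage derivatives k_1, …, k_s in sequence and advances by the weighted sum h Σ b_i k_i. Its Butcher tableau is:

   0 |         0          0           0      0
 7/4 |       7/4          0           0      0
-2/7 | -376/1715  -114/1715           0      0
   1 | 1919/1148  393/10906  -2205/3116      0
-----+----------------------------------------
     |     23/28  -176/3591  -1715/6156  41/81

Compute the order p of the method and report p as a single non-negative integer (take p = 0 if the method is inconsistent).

4

b = (23/28, -176/3591, -1715/6156, 41/81)
c = (0, 7/4, -2/7, 1)
Ac = (0, 0, -57/490, 87/328)
Σ b_i: 23/28·1 + (-176/3591)·1 + (-1715/6156)·1 + 41/81·1 = 1 ✓
b·c: (-176/3591)·7/4 + (-1715/6156)·(-2/7) + 41/81·1 = 1/2 ✓
b·c²: (-176/3591)·49/16 + (-1715/6156)·4/49 + 41/81·1 = 1/3 ✓
b·Ac: (-1715/6156)·(-57/490) + 41/81·87/328 = 1/6 ✓
b·c³: (-176/3591)·343/64 + (-1715/6156)·(-8/343) + 41/81·1 = 1/4 ✓
b·(c∘Ac): (-1715/6156)·57/1715 + 41/81·87/328 = 1/8 ✓
b·Ac²: (-1715/6156)·(-57/280) + 41/81·69/1312 = 1/12 ✓
b·A²c: 41/81·27/328 = 1/24 ✓; 4 stages ⇒ order 4.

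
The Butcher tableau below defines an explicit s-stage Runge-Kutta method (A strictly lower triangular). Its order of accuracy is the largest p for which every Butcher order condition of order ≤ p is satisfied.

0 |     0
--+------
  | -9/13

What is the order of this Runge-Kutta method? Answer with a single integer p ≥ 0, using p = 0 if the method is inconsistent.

b = (-9/13)
c = (0)
Σ b_i: (-9/13)·1 = -9/13 ≠ 1 ⇒ order 0.

0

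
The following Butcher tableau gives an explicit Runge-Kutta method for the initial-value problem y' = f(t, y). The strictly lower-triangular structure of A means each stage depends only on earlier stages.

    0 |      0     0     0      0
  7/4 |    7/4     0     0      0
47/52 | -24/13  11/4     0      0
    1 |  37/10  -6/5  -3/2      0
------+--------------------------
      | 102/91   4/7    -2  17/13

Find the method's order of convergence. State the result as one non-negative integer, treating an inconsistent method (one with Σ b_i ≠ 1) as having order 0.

b = (102/91, 4/7, -2, 17/13)
c = (0, 7/4, 47/52, 1)
Ac = (0, 0, 77/16, -1797/520)
Σ b_i: 102/91·1 + 4/7·1 + (-2)·1 + 17/13·1 = 1 ✓
b·c: 4/7·7/4 + (-2)·47/52 + 17/13·1 = 1/2 ✓
b·c²: 4/7·49/16 + (-2)·2209/2704 + 17/13·1 = 1925/1352 ≠ 1/3 ⇒ order 2.
b·Ac: (-2)·77/16 + 17/13·(-1797/520) = -47807/3380 ≠ 1/6

2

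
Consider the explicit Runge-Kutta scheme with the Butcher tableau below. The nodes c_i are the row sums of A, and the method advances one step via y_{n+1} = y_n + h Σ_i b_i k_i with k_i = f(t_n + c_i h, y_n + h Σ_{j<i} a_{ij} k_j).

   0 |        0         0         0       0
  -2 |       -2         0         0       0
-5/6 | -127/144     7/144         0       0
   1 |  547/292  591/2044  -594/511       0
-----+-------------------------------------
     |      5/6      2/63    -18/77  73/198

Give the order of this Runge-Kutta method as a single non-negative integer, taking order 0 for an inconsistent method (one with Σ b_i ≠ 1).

4

b = (5/6, 2/63, -18/77, 73/198)
c = (0, -2, -5/6, 1)
Ac = (0, 0, -7/72, 57/146)
Σ b_i: 5/6·1 + 2/63·1 + (-18/77)·1 + 73/198·1 = 1 ✓
b·c: 2/63·(-2) + (-18/77)·(-5/6) + 73/198·1 = 1/2 ✓
b·c²: 2/63·4 + (-18/77)·25/36 + 73/198·1 = 1/3 ✓
b·Ac: (-18/77)·(-7/72) + 73/198·57/146 = 1/6 ✓
b·c³: 2/63·(-8) + (-18/77)·(-125/216) + 73/198·1 = 1/4 ✓
b·(c∘Ac): (-18/77)·35/432 + 73/198·57/146 = 1/8 ✓
b·Ac²: (-18/77)·7/36 + 73/198·51/146 = 1/12 ✓
b·A²c: 73/198·33/292 = 1/24 ✓; 4 stages ⇒ order 4.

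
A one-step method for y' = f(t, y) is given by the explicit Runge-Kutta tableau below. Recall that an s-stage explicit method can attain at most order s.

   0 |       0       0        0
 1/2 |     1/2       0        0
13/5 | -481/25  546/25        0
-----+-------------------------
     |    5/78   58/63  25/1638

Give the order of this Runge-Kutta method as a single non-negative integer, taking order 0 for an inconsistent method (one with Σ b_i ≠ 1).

b = (5/78, 58/63, 25/1638)
c = (0, 1/2, 13/5)
Ac = (0, 0, 273/25)
Σ b_i: 5/78·1 + 58/63·1 + 25/1638·1 = 1 ✓
b·c: 58/63·1/2 + 25/1638·13/5 = 1/2 ✓
b·c²: 58/63·1/4 + 25/1638·169/25 = 1/3 ✓
b·Ac: 25/1638·273/25 = 1/6 ✓; 3 stages ⇒ order 3.

3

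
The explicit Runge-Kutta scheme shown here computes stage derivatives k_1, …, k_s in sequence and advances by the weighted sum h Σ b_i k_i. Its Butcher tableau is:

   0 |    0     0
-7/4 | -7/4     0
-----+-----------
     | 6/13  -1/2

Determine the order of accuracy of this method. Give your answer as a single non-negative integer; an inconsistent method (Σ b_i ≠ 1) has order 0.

b = (6/13, -1/2)
c = (0, -7/4)
Σ b_i: 6/13·1 + (-1/2)·1 = -1/26 ≠ 1 ⇒ order 0.

0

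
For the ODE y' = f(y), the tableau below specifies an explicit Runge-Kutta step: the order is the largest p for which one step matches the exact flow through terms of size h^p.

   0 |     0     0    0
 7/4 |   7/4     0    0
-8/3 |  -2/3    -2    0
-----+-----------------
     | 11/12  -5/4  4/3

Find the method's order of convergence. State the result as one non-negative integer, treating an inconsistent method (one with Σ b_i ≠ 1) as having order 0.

1

b = (11/12, -5/4, 4/3)
c = (0, 7/4, -8/3)
Ac = (0, 0, -7/2)
Σ b_i: 11/12·1 + (-5/4)·1 + 4/3·1 = 1 ✓
b·c: (-5/4)·7/4 + 4/3·(-8/3) = -827/144 ≠ 1/2 ⇒ order 1.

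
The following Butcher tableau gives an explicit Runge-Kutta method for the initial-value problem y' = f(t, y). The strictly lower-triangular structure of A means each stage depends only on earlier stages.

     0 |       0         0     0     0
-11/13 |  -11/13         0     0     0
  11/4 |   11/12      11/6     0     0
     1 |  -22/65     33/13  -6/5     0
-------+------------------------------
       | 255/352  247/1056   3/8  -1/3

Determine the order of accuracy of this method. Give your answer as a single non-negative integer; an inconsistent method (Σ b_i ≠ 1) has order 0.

2

b = (255/352, 247/1056, 3/8, -1/3)
c = (0, -11/13, 11/4, 1)
Ac = (0, 0, -121/78, -9207/1690)
Σ b_i: 255/352·1 + 247/1056·1 + 3/8·1 + (-1/3)·1 = 1 ✓
b·c: 247/1056·(-11/13) + 3/8·11/4 + (-1/3)·1 = 1/2 ✓
b·c²: 247/1056·121/169 + 3/8·121/16 + (-1/3)·1 = 4443/1664 ≠ 1/3 ⇒ order 2.
b·Ac: 3/8·(-121/78) + (-1/3)·(-9207/1690) = 16687/13520 ≠ 1/6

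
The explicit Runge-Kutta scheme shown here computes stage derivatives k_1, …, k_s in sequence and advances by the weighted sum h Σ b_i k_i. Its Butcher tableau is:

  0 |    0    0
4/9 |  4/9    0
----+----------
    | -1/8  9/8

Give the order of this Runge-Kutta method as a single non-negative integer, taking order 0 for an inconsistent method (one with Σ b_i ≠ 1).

b = (-1/8, 9/8)
c = (0, 4/9)
Σ b_i: (-1/8)·1 + 9/8·1 = 1 ✓
b·c: 9/8·4/9 = 1/2 ✓; 2 stages ⇒ order 2.

2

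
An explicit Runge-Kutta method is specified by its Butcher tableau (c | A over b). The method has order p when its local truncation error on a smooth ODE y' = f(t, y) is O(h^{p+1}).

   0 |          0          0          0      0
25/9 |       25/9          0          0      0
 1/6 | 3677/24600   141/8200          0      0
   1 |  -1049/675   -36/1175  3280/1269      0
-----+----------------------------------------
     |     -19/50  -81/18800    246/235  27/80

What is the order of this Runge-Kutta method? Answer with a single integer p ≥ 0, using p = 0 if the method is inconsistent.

b = (-19/50, -81/18800, 246/235, 27/80)
c = (0, 25/9, 1/6, 1)
Ac = (0, 0, 47/984, 28/81)
Σ b_i: (-19/50)·1 + (-81/18800)·1 + 246/235·1 + 27/80·1 = 1 ✓
b·c: (-81/18800)·25/9 + 246/235·1/6 + 27/80·1 = 1/2 ✓
b·c²: (-81/18800)·625/81 + 246/235·1/36 + 27/80·1 = 1/3 ✓
b·Ac: 246/235·47/984 + 27/80·28/81 = 1/6 ✓
b·c³: (-81/18800)·15625/729 + 246/235·1/216 + 27/80·1 = 1/4 ✓
b·(c∘Ac): 246/235·47/5904 + 27/80·28/81 = 1/8 ✓
b·Ac²: 246/235·1175/8856 + 27/80·(-40/243) = 1/12 ✓
b·A²c: 27/80·10/81 = 1/24 ✓; 4 stages ⇒ order 4.

4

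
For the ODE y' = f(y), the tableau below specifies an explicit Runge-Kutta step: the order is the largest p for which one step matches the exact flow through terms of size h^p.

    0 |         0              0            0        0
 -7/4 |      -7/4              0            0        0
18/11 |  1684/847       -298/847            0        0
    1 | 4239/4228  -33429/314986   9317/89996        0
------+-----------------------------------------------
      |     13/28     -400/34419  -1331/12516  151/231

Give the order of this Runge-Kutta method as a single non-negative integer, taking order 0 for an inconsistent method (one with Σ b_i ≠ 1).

4

b = (13/28, -400/34419, -1331/12516, 151/231)
c = (0, -7/4, 18/11, 1)
Ac = (0, 0, 149/242, 429/1208)
Σ b_i: 13/28·1 + (-400/34419)·1 + (-1331/12516)·1 + 151/231·1 = 1 ✓
b·c: (-400/34419)·(-7/4) + (-1331/12516)·18/11 + 151/231·1 = 1/2 ✓
b·c²: (-400/34419)·49/16 + (-1331/12516)·324/121 + 151/231·1 = 1/3 ✓
b·Ac: (-1331/12516)·149/242 + 151/231·429/1208 = 1/6 ✓
b·c³: (-400/34419)·(-343/64) + (-1331/12516)·5832/1331 + 151/231·1 = 1/4 ✓
b·(c∘Ac): (-1331/12516)·1341/1331 + 151/231·429/1208 = 1/8 ✓
b·Ac²: (-1331/12516)·(-1043/968) + 151/231·(-231/4832) = 1/12 ✓
b·A²c: 151/231·77/1208 = 1/24 ✓; 4 stages ⇒ order 4.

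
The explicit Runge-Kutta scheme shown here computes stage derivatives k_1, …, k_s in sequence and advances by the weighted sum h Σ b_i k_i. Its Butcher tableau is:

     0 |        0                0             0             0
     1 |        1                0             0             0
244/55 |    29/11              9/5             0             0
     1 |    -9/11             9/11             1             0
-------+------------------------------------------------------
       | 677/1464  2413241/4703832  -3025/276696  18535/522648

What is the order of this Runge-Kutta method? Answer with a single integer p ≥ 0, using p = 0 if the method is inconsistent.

3

b = (677/1464, 2413241/4703832, -3025/276696, 18535/522648)
c = (0, 1, 244/55, 1)
Ac = (0, 0, 9/5, 289/55)
Σ b_i: 677/1464·1 + 2413241/4703832·1 + (-3025/276696)·1 + 18535/522648·1 = 1 ✓
b·c: 2413241/4703832·1 + (-3025/276696)·244/55 + 18535/522648·1 = 1/2 ✓
b·c²: 2413241/4703832·1 + (-3025/276696)·59536/3025 + 18535/522648·1 = 1/3 ✓
b·Ac: (-3025/276696)·9/5 + 18535/522648·289/55 = 1/6 ✓
b·c³: 2413241/4703832·1 + (-3025/276696)·14526784/166375 + 18535/522648·1 = -67/165 ≠ 1/4 ⇒ order 3.
b·(c∘Ac): (-3025/276696)·2196/275 + 18535/522648·289/55 = 145/1464 ≠ 1/8
b·Ac²: (-3025/276696)·9/5 + 18535/522648·62011/3025 = 1984/2805 ≠ 1/12
b·A²c: 18535/522648·9/5 = 3707/58072 ≠ 1/24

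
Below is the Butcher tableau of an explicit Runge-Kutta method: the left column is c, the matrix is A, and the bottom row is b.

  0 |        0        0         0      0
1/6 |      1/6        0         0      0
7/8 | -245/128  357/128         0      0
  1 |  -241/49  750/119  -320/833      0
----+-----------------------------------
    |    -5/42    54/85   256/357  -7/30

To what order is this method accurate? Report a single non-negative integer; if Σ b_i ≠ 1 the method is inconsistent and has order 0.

4

b = (-5/42, 54/85, 256/357, -7/30)
c = (0, 1/6, 7/8, 1)
Ac = (0, 0, 119/256, 5/7)
Σ b_i: (-5/42)·1 + 54/85·1 + 256/357·1 + (-7/30)·1 = 1 ✓
b·c: 54/85·1/6 + 256/357·7/8 + (-7/30)·1 = 1/2 ✓
b·c²: 54/85·1/36 + 256/357·49/64 + (-7/30)·1 = 1/3 ✓
b·Ac: 256/357·119/256 + (-7/30)·5/7 = 1/6 ✓
b·c³: 54/85·1/216 + 256/357·343/512 + (-7/30)·1 = 1/4 ✓
b·(c∘Ac): 256/357·833/2048 + (-7/30)·5/7 = 1/8 ✓
b·Ac²: 256/357·119/1536 + (-7/30)·(-5/42) = 1/12 ✓
b·A²c: (-7/30)·(-5/28) = 1/24 ✓; 4 stages ⇒ order 4.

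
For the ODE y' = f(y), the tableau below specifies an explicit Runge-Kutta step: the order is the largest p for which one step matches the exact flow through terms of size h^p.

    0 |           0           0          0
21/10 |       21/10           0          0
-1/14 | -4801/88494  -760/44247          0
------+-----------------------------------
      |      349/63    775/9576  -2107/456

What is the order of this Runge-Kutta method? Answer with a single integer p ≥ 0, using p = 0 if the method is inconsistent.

b = (349/63, 775/9576, -2107/456)
c = (0, 21/10, -1/14)
Ac = (0, 0, -76/2107)
Σ b_i: 349/63·1 + 775/9576·1 + (-2107/456)·1 = 1 ✓
b·c: 775/9576·21/10 + (-2107/456)·(-1/14) = 1/2 ✓
b·c²: 775/9576·441/100 + (-2107/456)·1/196 = 1/3 ✓
b·Ac: (-2107/456)·(-76/2107) = 1/6 ✓; 3 stages ⇒ order 3.

3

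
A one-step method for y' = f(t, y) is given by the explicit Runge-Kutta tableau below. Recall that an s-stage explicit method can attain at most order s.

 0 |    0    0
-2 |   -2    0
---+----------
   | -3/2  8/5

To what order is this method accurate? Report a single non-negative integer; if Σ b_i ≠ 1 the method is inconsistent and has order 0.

b = (-3/2, 8/5)
c = (0, -2)
Σ b_i: (-3/2)·1 + 8/5·1 = 1/10 ≠ 1 ⇒ order 0.

0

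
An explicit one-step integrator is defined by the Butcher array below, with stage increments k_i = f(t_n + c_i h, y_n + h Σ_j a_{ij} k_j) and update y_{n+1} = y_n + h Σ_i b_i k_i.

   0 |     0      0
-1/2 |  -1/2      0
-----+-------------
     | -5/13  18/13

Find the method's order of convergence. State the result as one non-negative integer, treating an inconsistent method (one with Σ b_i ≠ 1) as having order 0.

1

b = (-5/13, 18/13)
c = (0, -1/2)
Σ b_i: (-5/13)·1 + 18/13·1 = 1 ✓
b·c: 18/13·(-1/2) = -9/13 ≠ 1/2 ⇒ order 1.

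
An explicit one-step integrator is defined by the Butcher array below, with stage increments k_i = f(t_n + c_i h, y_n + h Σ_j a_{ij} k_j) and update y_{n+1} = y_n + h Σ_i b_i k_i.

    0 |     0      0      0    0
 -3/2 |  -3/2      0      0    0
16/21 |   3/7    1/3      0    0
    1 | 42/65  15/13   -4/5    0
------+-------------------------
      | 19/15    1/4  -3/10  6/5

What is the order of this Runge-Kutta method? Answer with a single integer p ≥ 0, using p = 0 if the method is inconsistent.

b = (19/15, 1/4, -3/10, 6/5)
c = (0, -3/2, 16/21, 1)
Ac = (0, 0, -1/2, -6389/2730)
Σ b_i: 19/15·1 + 1/4·1 + (-3/10)·1 + 6/5·1 = 29/12 ≠ 1 ⇒ order 0.

0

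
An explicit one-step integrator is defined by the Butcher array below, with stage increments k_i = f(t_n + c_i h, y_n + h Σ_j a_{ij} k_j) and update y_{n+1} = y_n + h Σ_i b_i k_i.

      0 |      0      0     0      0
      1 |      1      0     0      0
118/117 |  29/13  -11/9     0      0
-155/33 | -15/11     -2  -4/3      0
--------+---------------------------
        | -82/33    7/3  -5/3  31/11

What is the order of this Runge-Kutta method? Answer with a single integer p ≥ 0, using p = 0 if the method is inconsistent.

b = (-82/33, 7/3, -5/3, 31/11)
c = (0, 1, 118/117, -155/33)
Ac = (0, 0, -11/9, -1174/351)
Σ b_i: (-82/33)·1 + 7/3·1 + (-5/3)·1 + 31/11·1 = 1 ✓
b·c: 7/3·1 + (-5/3)·118/117 + 31/11·(-155/33) = -534476/42471 ≠ 1/2 ⇒ order 1.

1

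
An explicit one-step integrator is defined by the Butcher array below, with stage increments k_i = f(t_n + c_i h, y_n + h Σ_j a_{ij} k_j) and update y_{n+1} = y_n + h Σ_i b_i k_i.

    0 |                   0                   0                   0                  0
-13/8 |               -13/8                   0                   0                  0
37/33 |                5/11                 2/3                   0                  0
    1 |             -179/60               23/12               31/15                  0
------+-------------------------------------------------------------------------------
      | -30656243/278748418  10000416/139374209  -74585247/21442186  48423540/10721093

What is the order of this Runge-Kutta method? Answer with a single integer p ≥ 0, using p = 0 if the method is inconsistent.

b = (-30656243/278748418, 10000416/139374209, -74585247/21442186, 48423540/10721093)
c = (0, -13/8, 37/33, 1)
Ac = (0, 0, -13/12, -12631/15840)
Σ b_i: (-30656243/278748418)·1 + 10000416/139374209·1 + (-74585247/21442186)·1 + 48423540/10721093·1 = 1 ✓
b·c: 10000416/139374209·(-13/8) + (-74585247/21442186)·37/33 + 48423540/10721093·1 = 1/2 ✓
b·c²: 10000416/139374209·169/64 + (-74585247/21442186)·1369/1089 + 48423540/10721093·1 = 1/3 ✓
b·Ac: (-74585247/21442186)·(-13/12) + 48423540/10721093·(-12631/15840) = 1/6 ✓
b·c³: 10000416/139374209·(-2197/512) + (-74585247/21442186)·50653/35937 + 48423540/10721093·1 = -1071521609/1543837392 ≠ 1/4 ⇒ order 3.
b·(c∘Ac): (-74585247/21442186)·(-481/396) + 48423540/10721093·(-12631/15840) = 6683860/10721093 ≠ 1/8
b·Ac²: (-74585247/21442186)·169/96 + 48423540/10721093·32029099/4181760 = 483495260503/16982211312 ≠ 1/12
b·A²c: 48423540/10721093·(-403/180) = -325244777/32163279 ≠ 1/24

3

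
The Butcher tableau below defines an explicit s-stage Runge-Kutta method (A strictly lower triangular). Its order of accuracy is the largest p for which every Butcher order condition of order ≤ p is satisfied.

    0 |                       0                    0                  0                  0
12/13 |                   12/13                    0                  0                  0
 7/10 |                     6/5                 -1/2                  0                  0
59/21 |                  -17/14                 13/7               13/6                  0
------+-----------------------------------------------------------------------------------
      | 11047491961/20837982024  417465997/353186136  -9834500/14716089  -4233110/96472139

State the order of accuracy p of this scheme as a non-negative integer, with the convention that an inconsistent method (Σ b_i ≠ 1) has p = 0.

b = (11047491961/20837982024, 417465997/353186136, -9834500/14716089, -4233110/96472139)
c = (0, 12/13, 7/10, 59/21)
Ac = (0, 0, -6/13, 1357/420)
Σ b_i: 11047491961/20837982024·1 + 417465997/353186136·1 + (-9834500/14716089)·1 + (-4233110/96472139)·1 = 1 ✓
b·c: 417465997/353186136·12/13 + (-9834500/14716089)·7/10 + (-4233110/96472139)·59/21 = 1/2 ✓
b·c²: 417465997/353186136·144/169 + (-9834500/14716089)·49/100 + (-4233110/96472139)·3481/441 = 1/3 ✓
b·Ac: (-9834500/14716089)·(-6/13) + (-4233110/96472139)·1357/420 = 1/6 ✓
b·c³: 417465997/353186136·1728/2197 + (-9834500/14716089)·343/1000 + (-4233110/96472139)·205379/9261 = -2190674719/8034984594 ≠ 1/4 ⇒ order 3.
b·(c∘Ac): (-9834500/14716089)·(-21/65) + (-4233110/96472139)·80063/8820 = -5368523/29432178 ≠ 1/8
b·Ac²: (-9834500/14716089)·(-72/169) + (-4233110/96472139)·144367/54600 = 12693774409/75248268420 ≠ 1/12
b·A²c: (-4233110/96472139)·(-1) = 4233110/96472139 ≠ 1/24

3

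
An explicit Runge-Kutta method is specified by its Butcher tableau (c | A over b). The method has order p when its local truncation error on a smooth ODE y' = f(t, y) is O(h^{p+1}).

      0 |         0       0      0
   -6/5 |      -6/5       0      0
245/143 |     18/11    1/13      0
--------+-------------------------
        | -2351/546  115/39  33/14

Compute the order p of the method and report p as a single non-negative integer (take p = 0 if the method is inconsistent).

b = (-2351/546, 115/39, 33/14)
c = (0, -6/5, 245/143)
Ac = (0, 0, -6/65)
Σ b_i: (-2351/546)·1 + 115/39·1 + 33/14·1 = 1 ✓
b·c: 115/39·(-6/5) + 33/14·245/143 = 1/2 ✓
b·c²: 115/39·36/25 + 33/14·60025/20449 = 207561/18590 ≠ 1/3 ⇒ order 2.
b·Ac: 33/14·(-6/65) = -99/455 ≠ 1/6

2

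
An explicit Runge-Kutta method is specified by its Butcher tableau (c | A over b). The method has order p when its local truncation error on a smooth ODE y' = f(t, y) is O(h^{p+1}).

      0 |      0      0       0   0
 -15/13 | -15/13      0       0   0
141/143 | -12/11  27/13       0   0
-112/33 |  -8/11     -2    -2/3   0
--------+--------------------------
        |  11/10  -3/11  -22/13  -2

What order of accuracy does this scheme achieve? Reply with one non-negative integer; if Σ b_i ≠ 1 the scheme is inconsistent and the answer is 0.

b = (11/10, -3/11, -22/13, -2)
c = (0, -15/13, 141/143, -112/33)
Ac = (0, 0, -405/169, 236/143)
Σ b_i: 11/10·1 + (-3/11)·1 + (-22/13)·1 + (-2)·1 = -4097/1430 ≠ 1 ⇒ order 0.

0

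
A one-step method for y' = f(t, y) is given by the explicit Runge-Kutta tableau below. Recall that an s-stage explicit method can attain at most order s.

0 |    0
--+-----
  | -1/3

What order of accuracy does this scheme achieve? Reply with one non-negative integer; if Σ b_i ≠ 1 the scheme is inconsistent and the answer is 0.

0

b = (-1/3)
c = (0)
Σ b_i: (-1/3)·1 = -1/3 ≠ 1 ⇒ order 0.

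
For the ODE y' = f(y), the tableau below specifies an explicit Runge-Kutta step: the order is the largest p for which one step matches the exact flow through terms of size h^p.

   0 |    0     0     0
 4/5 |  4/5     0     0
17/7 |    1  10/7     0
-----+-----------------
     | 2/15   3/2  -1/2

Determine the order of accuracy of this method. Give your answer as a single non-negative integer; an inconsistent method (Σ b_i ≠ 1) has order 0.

0

b = (2/15, 3/2, -1/2)
c = (0, 4/5, 17/7)
Ac = (0, 0, 8/7)
Σ b_i: 2/15·1 + 3/2·1 + (-1/2)·1 = 17/15 ≠ 1 ⇒ order 0.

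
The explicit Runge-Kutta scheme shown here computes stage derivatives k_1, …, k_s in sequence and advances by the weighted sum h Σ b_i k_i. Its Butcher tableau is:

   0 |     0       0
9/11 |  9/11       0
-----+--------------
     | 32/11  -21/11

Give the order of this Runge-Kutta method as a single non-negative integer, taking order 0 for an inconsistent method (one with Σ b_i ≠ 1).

b = (32/11, -21/11)
c = (0, 9/11)
Σ b_i: 32/11·1 + (-21/11)·1 = 1 ✓
b·c: (-21/11)·9/11 = -189/121 ≠ 1/2 ⇒ order 1.

1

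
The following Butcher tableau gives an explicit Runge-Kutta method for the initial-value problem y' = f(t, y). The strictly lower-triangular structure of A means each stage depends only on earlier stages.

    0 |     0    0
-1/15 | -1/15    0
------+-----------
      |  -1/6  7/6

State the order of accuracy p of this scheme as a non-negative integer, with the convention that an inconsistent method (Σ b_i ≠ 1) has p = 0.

b = (-1/6, 7/6)
c = (0, -1/15)
Σ b_i: (-1/6)·1 + 7/6·1 = 1 ✓
b·c: 7/6·(-1/15) = -7/90 ≠ 1/2 ⇒ order 1.

1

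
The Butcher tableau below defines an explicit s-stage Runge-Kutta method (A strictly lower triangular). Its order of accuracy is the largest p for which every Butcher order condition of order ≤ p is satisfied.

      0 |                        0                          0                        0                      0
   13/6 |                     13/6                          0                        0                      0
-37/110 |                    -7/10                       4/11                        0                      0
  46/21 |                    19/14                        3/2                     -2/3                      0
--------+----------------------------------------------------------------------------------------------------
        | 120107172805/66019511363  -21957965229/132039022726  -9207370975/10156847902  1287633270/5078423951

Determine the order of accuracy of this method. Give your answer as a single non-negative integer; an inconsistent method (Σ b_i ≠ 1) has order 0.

3

b = (120107172805/66019511363, -21957965229/132039022726, -9207370975/10156847902, 1287633270/5078423951)
c = (0, 13/6, -37/110, 46/21)
Ac = (0, 0, 26/33, 2293/660)
Σ b_i: 120107172805/66019511363·1 + (-21957965229/132039022726)·1 + (-9207370975/10156847902)·1 + 1287633270/5078423951·1 = 1 ✓
b·c: (-21957965229/132039022726)·13/6 + (-9207370975/10156847902)·(-37/110) + 1287633270/5078423951·46/21 = 1/2 ✓
b·c²: (-21957965229/132039022726)·169/36 + (-9207370975/10156847902)·1369/12100 + 1287633270/5078423951·2116/441 = 1/3 ✓
b·Ac: (-9207370975/10156847902)·26/33 + 1287633270/5078423951·2293/660 = 1/6 ✓
b·c³: (-21957965229/132039022726)·2197/216 + (-9207370975/10156847902)·(-50653/1331000) + 1287633270/5078423951·97336/9261 = 47295768132001/46924637307240 ≠ 1/4 ⇒ order 3.
b·(c∘Ac): (-9207370975/10156847902)·(-481/1815) + 1287633270/5078423951·52739/6930 = 66115470721/30470543706 ≠ 1/8
b·Ac²: (-9207370975/10156847902)·169/99 + 1287633270/5078423951·168583/24200 = 2200067743229/10055279422980 ≠ 1/12
b·A²c: 1287633270/5078423951·(-52/99) = -2028997880/15235271853 ≠ 1/24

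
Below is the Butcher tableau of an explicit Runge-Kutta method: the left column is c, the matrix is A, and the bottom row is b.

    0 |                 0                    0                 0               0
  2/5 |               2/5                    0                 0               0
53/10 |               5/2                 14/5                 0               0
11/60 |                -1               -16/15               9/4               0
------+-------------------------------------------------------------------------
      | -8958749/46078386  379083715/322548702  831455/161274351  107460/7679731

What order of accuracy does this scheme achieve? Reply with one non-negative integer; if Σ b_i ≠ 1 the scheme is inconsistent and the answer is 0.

3

b = (-8958749/46078386, 379083715/322548702, 831455/161274351, 107460/7679731)
c = (0, 2/5, 53/10, 11/60)
Ac = (0, 0, 28/25, 6899/600)
Σ b_i: (-8958749/46078386)·1 + 379083715/322548702·1 + 831455/161274351·1 + 107460/7679731·1 = 1 ✓
b·c: 379083715/322548702·2/5 + 831455/161274351·53/10 + 107460/7679731·11/60 = 1/2 ✓
b·c²: 379083715/322548702·4/25 + 831455/161274351·2809/100 + 107460/7679731·121/3600 = 1/3 ✓
b·Ac: 831455/161274351·28/25 + 107460/7679731·6899/600 = 1/6 ✓
b·c³: 379083715/322548702·8/125 + 831455/161274351·148877/1000 + 107460/7679731·1331/216000 = 517825183/614378480 ≠ 1/4 ⇒ order 3.
b·(c∘Ac): 831455/161274351·742/125 + 107460/7679731·75889/36000 = 276931967/4607838600 ≠ 1/8
b·Ac²: 831455/161274351·56/125 + 107460/7679731·378191/6000 = 407468311/460783860 ≠ 1/12
b·A²c: 107460/7679731·63/25 = 1353996/38398655 ≠ 1/24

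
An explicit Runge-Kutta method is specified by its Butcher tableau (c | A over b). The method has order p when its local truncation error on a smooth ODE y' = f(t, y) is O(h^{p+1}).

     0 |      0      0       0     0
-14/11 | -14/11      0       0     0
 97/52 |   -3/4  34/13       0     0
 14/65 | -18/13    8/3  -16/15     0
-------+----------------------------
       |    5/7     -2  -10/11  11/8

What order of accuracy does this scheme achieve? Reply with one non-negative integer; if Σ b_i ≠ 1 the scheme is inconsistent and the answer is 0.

b = (5/7, -2, -10/11, 11/8)
c = (0, -14/11, 97/52, 14/65)
Ac = (0, 0, -476/143, -11548/2145)
Σ b_i: 5/7·1 + (-2)·1 + (-10/11)·1 + 11/8·1 = -505/616 ≠ 1 ⇒ order 0.

0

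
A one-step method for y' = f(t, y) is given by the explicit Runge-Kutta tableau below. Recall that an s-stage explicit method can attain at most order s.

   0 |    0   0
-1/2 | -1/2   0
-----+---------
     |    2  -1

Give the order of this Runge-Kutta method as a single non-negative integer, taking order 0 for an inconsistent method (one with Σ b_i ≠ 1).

b = (2, -1)
c = (0, -1/2)
Σ b_i: 2·1 + (-1)·1 = 1 ✓
b·c: (-1)·(-1/2) = 1/2 ✓; 2 stages ⇒ order 2.

2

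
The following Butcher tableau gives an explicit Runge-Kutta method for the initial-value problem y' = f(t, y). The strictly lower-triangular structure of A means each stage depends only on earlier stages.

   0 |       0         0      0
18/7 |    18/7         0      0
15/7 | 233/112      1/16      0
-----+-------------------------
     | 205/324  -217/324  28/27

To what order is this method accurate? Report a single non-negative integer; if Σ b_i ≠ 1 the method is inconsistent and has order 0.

b = (205/324, -217/324, 28/27)
c = (0, 18/7, 15/7)
Ac = (0, 0, 9/56)
Σ b_i: 205/324·1 + (-217/324)·1 + 28/27·1 = 1 ✓
b·c: (-217/324)·18/7 + 28/27·15/7 = 1/2 ✓
b·c²: (-217/324)·324/49 + 28/27·225/49 = 1/3 ✓
b·Ac: 28/27·9/56 = 1/6 ✓; 3 stages ⇒ order 3.

3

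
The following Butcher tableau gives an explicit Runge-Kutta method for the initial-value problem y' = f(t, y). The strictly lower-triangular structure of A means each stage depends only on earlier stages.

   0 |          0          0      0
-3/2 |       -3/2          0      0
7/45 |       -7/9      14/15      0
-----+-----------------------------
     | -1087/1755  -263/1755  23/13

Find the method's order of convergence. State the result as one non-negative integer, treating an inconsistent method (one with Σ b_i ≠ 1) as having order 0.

b = (-1087/1755, -263/1755, 23/13)
c = (0, -3/2, 7/45)
Ac = (0, 0, -7/5)
Σ b_i: (-1087/1755)·1 + (-263/1755)·1 + 23/13·1 = 1 ✓
b·c: (-263/1755)·(-3/2) + 23/13·7/45 = 1/2 ✓
b·c²: (-263/1755)·9/4 + 23/13·49/2025 = -30997/105300 ≠ 1/3 ⇒ order 2.
b·Ac: 23/13·(-7/5) = -161/65 ≠ 1/6

2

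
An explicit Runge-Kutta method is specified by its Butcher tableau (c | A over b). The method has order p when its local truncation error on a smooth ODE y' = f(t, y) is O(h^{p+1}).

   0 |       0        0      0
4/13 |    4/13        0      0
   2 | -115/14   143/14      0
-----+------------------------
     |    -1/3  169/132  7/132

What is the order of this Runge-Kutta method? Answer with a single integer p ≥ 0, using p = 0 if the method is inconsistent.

b = (-1/3, 169/132, 7/132)
c = (0, 4/13, 2)
Ac = (0, 0, 22/7)
Σ b_i: (-1/3)·1 + 169/132·1 + 7/132·1 = 1 ✓
b·c: 169/132·4/13 + 7/132·2 = 1/2 ✓
b·c²: 169/132·16/169 + 7/132·4 = 1/3 ✓
b·Ac: 7/132·22/7 = 1/6 ✓; 3 stages ⇒ order 3.

3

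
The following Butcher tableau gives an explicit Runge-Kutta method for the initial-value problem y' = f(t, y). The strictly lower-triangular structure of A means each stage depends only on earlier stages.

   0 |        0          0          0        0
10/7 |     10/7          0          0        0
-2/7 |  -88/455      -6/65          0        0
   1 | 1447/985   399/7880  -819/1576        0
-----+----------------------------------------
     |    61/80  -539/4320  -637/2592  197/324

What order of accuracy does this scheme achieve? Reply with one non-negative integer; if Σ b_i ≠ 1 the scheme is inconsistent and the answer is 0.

b = (61/80, -539/4320, -637/2592, 197/324)
c = (0, 10/7, -2/7, 1)
Ac = (0, 0, -12/91, 87/394)
Σ b_i: 61/80·1 + (-539/4320)·1 + (-637/2592)·1 + 197/324·1 = 1 ✓
b·c: (-539/4320)·10/7 + (-637/2592)·(-2/7) + 197/324·1 = 1/2 ✓
b·c²: (-539/4320)·100/49 + (-637/2592)·4/49 + 197/324·1 = 1/3 ✓
b·Ac: (-637/2592)·(-12/91) + 197/324·87/394 = 1/6 ✓
b·c³: (-539/4320)·1000/343 + (-637/2592)·(-8/343) + 197/324·1 = 1/4 ✓
b·(c∘Ac): (-637/2592)·24/637 + 197/324·87/394 = 1/8 ✓
b·Ac²: (-637/2592)·(-120/637) + 197/324·12/197 = 1/12 ✓
b·A²c: 197/324·27/394 = 1/24 ✓; 4 stages ⇒ order 4.

4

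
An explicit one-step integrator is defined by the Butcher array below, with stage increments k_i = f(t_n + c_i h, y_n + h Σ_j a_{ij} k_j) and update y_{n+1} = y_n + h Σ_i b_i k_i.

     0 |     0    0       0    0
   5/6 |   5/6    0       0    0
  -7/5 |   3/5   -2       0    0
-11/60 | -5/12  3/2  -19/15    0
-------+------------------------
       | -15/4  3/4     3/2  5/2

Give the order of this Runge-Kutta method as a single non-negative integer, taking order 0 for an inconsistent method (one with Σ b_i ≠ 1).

1

b = (-15/4, 3/4, 3/2, 5/2)
c = (0, 5/6, -7/5, -11/60)
Ac = (0, 0, -5/3, 907/300)
Σ b_i: (-15/4)·1 + 3/4·1 + 3/2·1 + 5/2·1 = 1 ✓
b·c: 3/4·5/6 + 3/2·(-7/5) + 5/2·(-11/60) = -29/15 ≠ 1/2 ⇒ order 1.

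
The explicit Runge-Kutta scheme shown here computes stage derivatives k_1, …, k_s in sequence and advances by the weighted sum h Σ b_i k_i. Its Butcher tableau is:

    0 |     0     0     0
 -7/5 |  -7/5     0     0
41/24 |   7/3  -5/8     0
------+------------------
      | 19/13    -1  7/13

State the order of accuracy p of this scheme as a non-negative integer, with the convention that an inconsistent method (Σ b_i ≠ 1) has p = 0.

1

b = (19/13, -1, 7/13)
c = (0, -7/5, 41/24)
Ac = (0, 0, 7/8)
Σ b_i: 19/13·1 + (-1)·1 + 7/13·1 = 1 ✓
b·c: (-1)·(-7/5) + 7/13·41/24 = 3619/1560 ≠ 1/2 ⇒ order 1.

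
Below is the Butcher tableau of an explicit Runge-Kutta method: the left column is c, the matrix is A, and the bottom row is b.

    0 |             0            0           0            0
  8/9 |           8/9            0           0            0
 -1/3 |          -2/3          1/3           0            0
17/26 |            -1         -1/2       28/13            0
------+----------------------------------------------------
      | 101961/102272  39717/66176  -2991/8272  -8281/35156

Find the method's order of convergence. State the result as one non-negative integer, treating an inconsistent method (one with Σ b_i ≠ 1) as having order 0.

3

b = (101961/102272, 39717/66176, -2991/8272, -8281/35156)
c = (0, 8/9, -1/3, 17/26)
Ac = (0, 0, 8/27, -136/117)
Σ b_i: 101961/102272·1 + 39717/66176·1 + (-2991/8272)·1 + (-8281/35156)·1 = 1 ✓
b·c: 39717/66176·8/9 + (-2991/8272)·(-1/3) + (-8281/35156)·17/26 = 1/2 ✓
b·c²: 39717/66176·64/81 + (-2991/8272)·1/9 + (-8281/35156)·289/676 = 1/3 ✓
b·Ac: (-2991/8272)·8/27 + (-8281/35156)·(-136/117) = 1/6 ✓
b·c³: 39717/66176·512/729 + (-2991/8272)·(-1/27) + (-8281/35156)·4913/17576 = 194833/527904 ≠ 1/4 ⇒ order 3.
b·(c∘Ac): (-2991/8272)·(-8/81) + (-8281/35156)·(-1156/1521) = 545/2538 ≠ 1/8
b·Ac²: (-2991/8272)·64/243 + (-8281/35156)·(-164/1053) = -421/7191 ≠ 1/12
b·A²c: (-8281/35156)·224/351 = -35672/237303 ≠ 1/24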